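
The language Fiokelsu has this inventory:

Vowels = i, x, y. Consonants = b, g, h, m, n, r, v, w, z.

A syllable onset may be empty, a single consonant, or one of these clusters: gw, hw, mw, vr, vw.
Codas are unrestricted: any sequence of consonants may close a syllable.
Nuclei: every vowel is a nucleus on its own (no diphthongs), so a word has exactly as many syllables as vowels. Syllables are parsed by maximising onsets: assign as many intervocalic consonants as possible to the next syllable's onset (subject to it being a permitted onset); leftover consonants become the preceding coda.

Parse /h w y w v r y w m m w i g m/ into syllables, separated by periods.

hwyw.vrywm.mwigm

Vowels present: y, y, i; each is a nucleus, giving 3 syllables.
Between /y/ (V1) and /y/ (V2): /wvr/ splits as /w/ + /vr/ (/vr/ is the longest suffix that is a licit onset).
Between /y/ (V2) and /i/ (V3): /wmmw/ splits as /wm/ + /mw/ (/mw/ is the longest suffix that is a licit onset).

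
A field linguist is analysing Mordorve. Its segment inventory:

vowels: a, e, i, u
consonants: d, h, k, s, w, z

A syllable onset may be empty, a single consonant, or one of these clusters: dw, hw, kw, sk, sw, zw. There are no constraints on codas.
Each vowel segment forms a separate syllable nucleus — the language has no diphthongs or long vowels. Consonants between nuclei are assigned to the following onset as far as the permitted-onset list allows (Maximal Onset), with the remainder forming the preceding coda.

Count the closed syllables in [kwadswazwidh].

2

Nuclei (vowels): a, a, i → 3 syllables.
V1 /a/ – V2 /a/: cluster /dsw/ — the longest permitted-onset suffix is /sw/; onset = /sw/, preceding coda = /d/.
V2 /a/ – V3 /i/: /zw/ — entire cluster is a permitted onset → onset /zw/, coda ∅.
Putting it together: kwad.swa.zwidh.
Classifying each syllable: /kwad/ (closed), /swa/ (open), /zwidh/ (closed).
Closed syllables: 2.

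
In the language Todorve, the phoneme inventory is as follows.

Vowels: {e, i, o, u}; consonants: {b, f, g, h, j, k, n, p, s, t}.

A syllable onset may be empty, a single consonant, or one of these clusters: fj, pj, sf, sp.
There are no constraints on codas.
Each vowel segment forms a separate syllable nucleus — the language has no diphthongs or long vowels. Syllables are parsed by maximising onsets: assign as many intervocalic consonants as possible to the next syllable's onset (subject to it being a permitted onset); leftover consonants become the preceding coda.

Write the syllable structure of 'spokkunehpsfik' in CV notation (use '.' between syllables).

Nuclei (vowels): o, u, e, i → 4 syllables.
σ1/σ2 boundary: /kk/; trying suffixes from longest down, /k/ is the first permitted one, so coda /k/ | onset /k/.
σ2/σ3 boundary: /n/ is a single consonant, so it becomes the next onset.
σ3/σ4 boundary: /hpsf/ splits as /hp/ + /sf/ (/sf/ is the longest suffix that is a licit onset).
Syllabification: spok.ku.nehp.sfik.
Mapping each syllable to C/V: /spok/ → CCVC, /ku/ → CV, /nehp/ → CVCC, /sfik/ → CCVC.

CCVC.CV.CVCC.CCVC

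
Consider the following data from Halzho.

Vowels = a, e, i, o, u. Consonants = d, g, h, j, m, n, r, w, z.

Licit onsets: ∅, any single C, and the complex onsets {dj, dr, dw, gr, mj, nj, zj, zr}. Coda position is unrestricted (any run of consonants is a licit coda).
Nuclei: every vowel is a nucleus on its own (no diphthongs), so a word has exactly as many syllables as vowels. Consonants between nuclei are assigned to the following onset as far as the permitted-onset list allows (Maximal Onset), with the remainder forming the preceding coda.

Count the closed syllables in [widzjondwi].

2

Nuclei (vowels): i, o, i → 3 syllables.
V1 /i/ – V2 /o/: /dzj/ — longest licit onset from the right is /zj/, leaving /d/ as coda.
V2 /o/ – V3 /i/: /ndw/; trying suffixes from longest down, /dw/ is the first permitted one, so coda /n/ | onset /dw/.
Result: wid.zjon.dwi.
Classifying each syllable: /wid/ (closed), /zjon/ (closed), /dwi/ (open).
Closed syllables: 2.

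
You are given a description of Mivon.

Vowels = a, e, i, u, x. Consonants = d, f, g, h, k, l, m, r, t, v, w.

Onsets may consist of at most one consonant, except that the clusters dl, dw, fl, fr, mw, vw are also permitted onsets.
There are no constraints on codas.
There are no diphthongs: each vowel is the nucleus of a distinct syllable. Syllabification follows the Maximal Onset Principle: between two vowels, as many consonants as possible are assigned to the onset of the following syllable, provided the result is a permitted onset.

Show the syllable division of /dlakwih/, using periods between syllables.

dlak.wih

Vowels present: a, i; each is a nucleus, giving 2 syllables.
Between /a/ (V1) and /i/ (V2): /kw/; trying suffixes from longest down, /w/ is the first permitted one, so coda /k/ | onset /w/.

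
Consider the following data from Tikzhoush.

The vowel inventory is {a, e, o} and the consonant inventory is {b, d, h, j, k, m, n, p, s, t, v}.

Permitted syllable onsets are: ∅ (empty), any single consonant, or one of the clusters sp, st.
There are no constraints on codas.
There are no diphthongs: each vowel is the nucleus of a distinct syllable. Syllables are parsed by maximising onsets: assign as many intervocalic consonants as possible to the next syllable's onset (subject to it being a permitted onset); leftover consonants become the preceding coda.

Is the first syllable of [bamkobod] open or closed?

closed

Vowels present: a, o, o; each is a nucleus, giving 3 syllables.
σ1/σ2 boundary: /mk/; trying suffixes from longest down, /k/ is the first permitted one, so coda /m/ | onset /k/.
σ2/σ3 boundary: /b/ is a single consonant, so it becomes the next onset.
Putting it together: bam.ko.bod.
Syllable 1 is /bam/ with coda /m/, so it is closed.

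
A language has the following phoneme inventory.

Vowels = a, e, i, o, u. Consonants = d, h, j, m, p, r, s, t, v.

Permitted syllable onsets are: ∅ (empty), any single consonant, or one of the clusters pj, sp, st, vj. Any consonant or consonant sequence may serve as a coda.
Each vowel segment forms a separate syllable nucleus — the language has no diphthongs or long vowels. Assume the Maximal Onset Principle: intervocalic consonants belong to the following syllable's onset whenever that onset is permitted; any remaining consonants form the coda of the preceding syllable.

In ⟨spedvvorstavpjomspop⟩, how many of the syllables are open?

The vowels are e, o, a, o, o — 5 nuclei, so 5 syllables.
Between /e/ (V1) and /o/ (V2): /dvv/ splits as /dv/ + /v/ (/v/ is the longest suffix that is a licit onset).
Between /o/ (V2) and /a/ (V3): /rst/ splits as /r/ + /st/ (/st/ is the longest suffix that is a licit onset).
Between /a/ (V3) and /o/ (V4): /vpj/; trying suffixes from longest down, /pj/ is the first permitted one, so coda /v/ | onset /pj/.
Between /o/ (V4) and /o/ (V5): /msp/; trying suffixes from longest down, /sp/ is the first permitted one, so coda /m/ | onset /sp/.
Putting it together: spedv.vor.stav.pjom.spop.
Classifying each syllable: /spedv/ (closed), /vor/ (closed), /stav/ (closed), /pjom/ (closed), /spop/ (closed).
Open syllables: 0.

0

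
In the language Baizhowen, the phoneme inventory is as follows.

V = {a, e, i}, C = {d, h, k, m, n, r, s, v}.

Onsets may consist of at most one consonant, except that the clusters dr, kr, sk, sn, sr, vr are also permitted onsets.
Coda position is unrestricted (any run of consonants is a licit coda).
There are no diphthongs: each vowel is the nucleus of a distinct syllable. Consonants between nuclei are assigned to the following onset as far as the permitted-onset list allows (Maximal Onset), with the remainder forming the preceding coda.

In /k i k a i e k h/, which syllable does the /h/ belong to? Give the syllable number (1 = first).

The vowels are i, a, i, e — 4 nuclei, so 4 syllables.
σ1/σ2 boundary: just /k/ — single C goes to the following onset.
σ2/σ3 boundary: no consonants, so the boundary falls immediately after /a/.
σ3/σ4 boundary: hiatus — the boundary sits between the two vowels.
Syllabification: ki.ka.i.ekh.
The /h/ is in the coda of syllable 4 (/ekh/).

4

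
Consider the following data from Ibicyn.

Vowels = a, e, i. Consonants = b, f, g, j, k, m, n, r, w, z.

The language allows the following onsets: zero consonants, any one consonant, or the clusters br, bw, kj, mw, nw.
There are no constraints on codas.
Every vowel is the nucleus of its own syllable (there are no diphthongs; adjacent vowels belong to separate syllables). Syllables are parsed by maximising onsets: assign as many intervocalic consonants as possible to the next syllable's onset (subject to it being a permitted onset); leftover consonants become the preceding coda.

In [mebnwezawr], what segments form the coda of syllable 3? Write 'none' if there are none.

Nuclei (vowels): e, e, a → 3 syllables.
/e…e/ gap (V1→V2): /bnw/ — longest licit onset from the right is /nw/, leaving /b/ as coda.
/e…a/ gap (V2→V3): /z/ → onset of the next syllable (single consonants are always licit onsets).
So the parse is meb.nwe.zawr.
Syllable 3 is /zawr/: onset /z/, nucleus /a/, coda /wr/.

wr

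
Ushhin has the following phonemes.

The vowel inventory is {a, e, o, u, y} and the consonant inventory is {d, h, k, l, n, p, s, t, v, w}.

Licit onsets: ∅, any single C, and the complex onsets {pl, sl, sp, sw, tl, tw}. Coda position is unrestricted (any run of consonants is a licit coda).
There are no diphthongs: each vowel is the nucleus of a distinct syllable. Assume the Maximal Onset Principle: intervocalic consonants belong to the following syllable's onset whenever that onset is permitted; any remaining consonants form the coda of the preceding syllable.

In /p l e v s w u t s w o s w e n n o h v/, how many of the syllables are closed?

4

The vowels are e, u, o, e, o — 5 nuclei, so 5 syllables.
σ1/σ2 boundary: /vsw/ — longest licit onset from the right is /sw/, leaving /v/ as coda.
σ2/σ3 boundary: /tsw/ splits as /t/ + /sw/ (/sw/ is the longest suffix that is a licit onset).
σ3/σ4 boundary: cluster /sw/ — /sw/ is itself a permitted onset, so the whole cluster goes right; preceding coda = ∅.
σ4/σ5 boundary: /nn/ splits as /n/ + /n/ (/n/ is the longest suffix that is a licit onset).
Putting it together: plev.swut.swo.swen.nohv.
Classifying each syllable: /plev/ (closed), /swut/ (closed), /swo/ (open), /swen/ (closed), /nohv/ (closed).
Closed syllables: 4.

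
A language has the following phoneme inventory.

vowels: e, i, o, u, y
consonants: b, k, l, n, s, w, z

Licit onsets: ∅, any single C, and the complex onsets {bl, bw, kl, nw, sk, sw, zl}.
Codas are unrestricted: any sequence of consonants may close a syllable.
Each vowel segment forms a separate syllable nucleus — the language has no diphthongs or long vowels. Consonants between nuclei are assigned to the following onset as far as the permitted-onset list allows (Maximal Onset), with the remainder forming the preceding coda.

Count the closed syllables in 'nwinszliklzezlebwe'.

2

Nuclei (vowels): i, i, e, e, e → 5 syllables.
Between /i/ (V1) and /i/ (V2): cluster /nszl/ — the longest permitted-onset suffix is /zl/; onset = /zl/, preceding coda = /ns/.
Between /i/ (V2) and /e/ (V3): /klz/; trying suffixes from longest down, /z/ is the first permitted one, so coda /kl/ | onset /z/.
Between /e/ (V3) and /e/ (V4): /zl/ is a licit onset in full, so it all attaches to the next syllable.
Between /e/ (V4) and /e/ (V5): cluster /bw/ — /bw/ is itself a permitted onset, so the whole cluster goes right; preceding coda = ∅.
So the parse is nwins.zlikl.ze.zle.bwe.
Classifying each syllable: /nwins/ (closed), /zlikl/ (closed), /ze/ (open), /zle/ (open), /bwe/ (open).
Closed syllables: 2.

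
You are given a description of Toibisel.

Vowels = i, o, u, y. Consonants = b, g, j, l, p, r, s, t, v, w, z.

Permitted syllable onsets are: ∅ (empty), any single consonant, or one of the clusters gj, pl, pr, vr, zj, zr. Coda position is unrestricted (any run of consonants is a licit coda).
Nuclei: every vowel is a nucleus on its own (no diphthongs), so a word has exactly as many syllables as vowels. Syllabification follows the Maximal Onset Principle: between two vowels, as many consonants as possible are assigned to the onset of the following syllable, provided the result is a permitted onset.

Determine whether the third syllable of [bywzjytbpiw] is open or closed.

closed

Nuclei (vowels): y, y, i → 3 syllables.
/y…y/ gap (V1→V2): /wzj/; trying suffixes from longest down, /zj/ is the first permitted one, so coda /w/ | onset /zj/.
/y…i/ gap (V2→V3): /tbp/ splits as /tb/ + /p/ (/p/ is the longest suffix that is a licit onset).
Result: byw.zjytb.piw.
Syllable 3 is /piw/ with coda /w/, so it is closed.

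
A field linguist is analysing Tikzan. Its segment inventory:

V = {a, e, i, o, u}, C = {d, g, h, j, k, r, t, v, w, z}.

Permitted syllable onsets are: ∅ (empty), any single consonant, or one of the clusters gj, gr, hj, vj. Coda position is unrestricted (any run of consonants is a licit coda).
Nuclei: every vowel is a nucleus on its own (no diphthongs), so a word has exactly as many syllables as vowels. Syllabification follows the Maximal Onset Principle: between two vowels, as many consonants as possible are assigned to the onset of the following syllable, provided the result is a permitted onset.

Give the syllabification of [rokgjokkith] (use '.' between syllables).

Vowels present: o, o, i; each is a nucleus, giving 3 syllables.
V1 /o/ – V2 /o/: /kgj/ splits as /k/ + /gj/ (/gj/ is the longest suffix that is a licit onset).
V2 /o/ – V3 /i/: cluster /kk/ — the longest permitted-onset suffix is /k/; onset = /k/, preceding coda = /k/.

rok.gjok.kith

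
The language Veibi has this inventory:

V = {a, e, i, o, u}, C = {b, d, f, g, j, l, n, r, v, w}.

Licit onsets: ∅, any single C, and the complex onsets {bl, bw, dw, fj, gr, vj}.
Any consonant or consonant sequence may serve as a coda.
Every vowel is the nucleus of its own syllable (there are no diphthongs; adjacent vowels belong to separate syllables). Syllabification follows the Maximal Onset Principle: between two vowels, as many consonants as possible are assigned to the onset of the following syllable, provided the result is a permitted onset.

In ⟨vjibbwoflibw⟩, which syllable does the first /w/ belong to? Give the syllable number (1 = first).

The vowels are i, o, i — 3 nuclei, so 3 syllables.
/i…o/ gap (V1→V2): /bbw/ — longest licit onset from the right is /bw/, leaving /b/ as coda.
/o…i/ gap (V2→V3): /fl/ splits as /f/ + /l/ (/l/ is the longest suffix that is a licit onset).
Result: vjib.bwof.libw.
The first /w/ is in the onset of syllable 2 (/bwof/).

2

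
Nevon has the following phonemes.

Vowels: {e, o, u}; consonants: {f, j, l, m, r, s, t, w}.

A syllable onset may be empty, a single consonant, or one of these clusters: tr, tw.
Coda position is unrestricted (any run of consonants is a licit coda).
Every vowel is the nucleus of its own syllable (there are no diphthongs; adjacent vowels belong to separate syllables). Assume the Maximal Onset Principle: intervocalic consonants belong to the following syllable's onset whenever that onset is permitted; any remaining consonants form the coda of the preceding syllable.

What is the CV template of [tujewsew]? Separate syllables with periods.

CV.CVC.CVC

Vowels present: u, e, e; each is a nucleus, giving 3 syllables.
/u…e/ gap (V1→V2): /j/ → onset of the next syllable (single consonants are always licit onsets).
/e…e/ gap (V2→V3): /ws/ — longest licit onset from the right is /s/, leaving /w/ as coda.
So the parse is tu.jew.sew.
Mapping each syllable to C/V: /tu/ → CV, /jew/ → CVC, /sew/ → CVC.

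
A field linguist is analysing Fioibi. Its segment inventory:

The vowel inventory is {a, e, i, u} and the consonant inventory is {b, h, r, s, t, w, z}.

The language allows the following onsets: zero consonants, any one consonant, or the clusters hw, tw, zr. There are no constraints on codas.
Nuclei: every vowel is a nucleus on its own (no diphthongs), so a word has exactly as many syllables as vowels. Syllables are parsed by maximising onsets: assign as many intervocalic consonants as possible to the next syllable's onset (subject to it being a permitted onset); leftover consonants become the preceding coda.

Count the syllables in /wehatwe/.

3

Nuclei (vowels): e, a, e → 3 syllables.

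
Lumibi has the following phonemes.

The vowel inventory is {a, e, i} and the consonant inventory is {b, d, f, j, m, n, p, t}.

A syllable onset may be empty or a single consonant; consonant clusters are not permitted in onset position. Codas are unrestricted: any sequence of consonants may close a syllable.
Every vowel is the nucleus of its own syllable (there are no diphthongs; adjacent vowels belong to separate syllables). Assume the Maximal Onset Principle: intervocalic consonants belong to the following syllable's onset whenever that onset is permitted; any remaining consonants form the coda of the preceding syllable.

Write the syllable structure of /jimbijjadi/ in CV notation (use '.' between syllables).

CVC.CVC.CV.CV

The vowels are i, i, a, i — 4 nuclei, so 4 syllables.
V1 /i/ – V2 /i/: /mb/; trying suffixes from longest down, /b/ is the first permitted one, so coda /m/ | onset /b/.
V2 /i/ – V3 /a/: /jj/; trying suffixes from longest down, /j/ is the first permitted one, so coda /j/ | onset /j/.
V3 /a/ – V4 /i/: /d/ → onset of the next syllable (single consonants are always licit onsets).
Putting it together: jim.bij.ja.di.
Mapping each syllable to C/V: /jim/ → CVC, /bij/ → CVC, /ja/ → CV, /di/ → CV.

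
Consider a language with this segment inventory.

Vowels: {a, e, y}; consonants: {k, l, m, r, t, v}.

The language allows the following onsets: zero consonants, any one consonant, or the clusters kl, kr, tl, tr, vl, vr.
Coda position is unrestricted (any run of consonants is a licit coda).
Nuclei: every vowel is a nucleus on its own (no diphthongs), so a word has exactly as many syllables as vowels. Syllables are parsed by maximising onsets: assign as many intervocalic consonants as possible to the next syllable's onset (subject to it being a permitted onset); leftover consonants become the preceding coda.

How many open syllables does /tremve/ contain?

The vowels are e, e — 2 nuclei, so 2 syllables.
/e…e/ gap (V1→V2): /mv/ — longest licit onset from the right is /v/, leaving /m/ as coda.
Result: trem.ve.
Classifying each syllable: /trem/ (closed), /ve/ (open).
Open syllables: 1.

1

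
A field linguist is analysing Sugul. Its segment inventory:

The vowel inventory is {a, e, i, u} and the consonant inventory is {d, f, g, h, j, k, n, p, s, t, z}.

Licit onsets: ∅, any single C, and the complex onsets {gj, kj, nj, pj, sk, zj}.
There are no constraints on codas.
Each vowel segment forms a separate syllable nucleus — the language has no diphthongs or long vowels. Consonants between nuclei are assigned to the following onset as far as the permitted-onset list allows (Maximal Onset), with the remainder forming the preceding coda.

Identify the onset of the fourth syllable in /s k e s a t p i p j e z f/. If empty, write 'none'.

pj

Vowels present: e, a, i, e; each is a nucleus, giving 4 syllables.
/e…a/ gap (V1→V2): just /s/ — single C goes to the following onset.
/a…i/ gap (V2→V3): /tp/; trying suffixes from longest down, /p/ is the first permitted one, so coda /t/ | onset /p/.
/i…e/ gap (V3→V4): cluster /pj/ — /pj/ is itself a permitted onset, so the whole cluster goes right; preceding coda = ∅.
Putting it together: ske.sat.pi.pjezf.
Syllable 4 is /pjezf/: onset /pj/, nucleus /e/, coda /zf/.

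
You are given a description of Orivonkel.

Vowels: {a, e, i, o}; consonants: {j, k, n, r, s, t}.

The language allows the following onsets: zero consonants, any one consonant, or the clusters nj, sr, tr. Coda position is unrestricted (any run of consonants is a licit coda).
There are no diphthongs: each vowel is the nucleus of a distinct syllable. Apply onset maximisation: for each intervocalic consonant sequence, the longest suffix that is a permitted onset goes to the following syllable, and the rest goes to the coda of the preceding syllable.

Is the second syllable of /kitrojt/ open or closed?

Nuclei (vowels): i, o → 2 syllables.
Between /i/ (V1) and /o/ (V2): /tr/ is a licit onset in full, so it all attaches to the next syllable.
Putting it together: ki.trojt.
Syllable 2 is /trojt/ with coda /jt/, so it is closed.

closed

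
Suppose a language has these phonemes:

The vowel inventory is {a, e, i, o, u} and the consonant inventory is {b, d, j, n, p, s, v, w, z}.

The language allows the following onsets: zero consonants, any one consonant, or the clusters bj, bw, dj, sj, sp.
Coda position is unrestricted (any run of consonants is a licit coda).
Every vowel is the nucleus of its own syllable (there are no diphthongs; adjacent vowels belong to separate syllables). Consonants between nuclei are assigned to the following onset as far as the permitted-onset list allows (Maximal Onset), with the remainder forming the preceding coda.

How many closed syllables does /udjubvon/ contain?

2

Nuclei (vowels): u, u, o → 3 syllables.
Between /u/ (V1) and /u/ (V2): /dj/ — entire cluster is a permitted onset → onset /dj/, coda ∅.
Between /u/ (V2) and /o/ (V3): cluster /bv/ — the longest permitted-onset suffix is /v/; onset = /v/, preceding coda = /b/.
So the parse is u.djub.von.
Classifying each syllable: /u/ (open), /djub/ (closed), /von/ (closed).
Closed syllables: 2.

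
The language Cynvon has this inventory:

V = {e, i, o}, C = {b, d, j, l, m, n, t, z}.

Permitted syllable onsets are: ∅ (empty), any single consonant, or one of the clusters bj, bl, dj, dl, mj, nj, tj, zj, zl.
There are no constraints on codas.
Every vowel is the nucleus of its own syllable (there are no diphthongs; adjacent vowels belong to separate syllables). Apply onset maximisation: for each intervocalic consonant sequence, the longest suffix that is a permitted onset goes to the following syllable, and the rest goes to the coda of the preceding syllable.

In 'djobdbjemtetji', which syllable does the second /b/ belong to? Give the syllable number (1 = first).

The vowels are o, e, e, i — 4 nuclei, so 4 syllables.
σ1/σ2 boundary: /bdbj/ — longest licit onset from the right is /bj/, leaving /bd/ as coda.
σ2/σ3 boundary: /mt/ splits as /m/ + /t/ (/t/ is the longest suffix that is a licit onset).
σ3/σ4 boundary: /tj/ — entire cluster is a permitted onset → onset /tj/, coda ∅.
Putting it together: djobd.bjem.te.tji.
The second /b/ is in the onset of syllable 2 (/bjem/).

2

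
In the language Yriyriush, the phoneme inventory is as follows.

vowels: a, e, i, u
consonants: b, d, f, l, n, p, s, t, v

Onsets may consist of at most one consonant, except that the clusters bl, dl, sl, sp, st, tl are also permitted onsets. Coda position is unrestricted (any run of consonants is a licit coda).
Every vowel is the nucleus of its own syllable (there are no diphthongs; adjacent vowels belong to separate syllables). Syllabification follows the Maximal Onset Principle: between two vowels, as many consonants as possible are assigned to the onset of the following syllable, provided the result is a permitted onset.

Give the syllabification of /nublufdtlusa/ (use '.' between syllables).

nu.blufd.tlu.sa

Nuclei (vowels): u, u, u, a → 4 syllables.
V1 /u/ – V2 /u/: /bl/ is a licit onset in full, so it all attaches to the next syllable.
V2 /u/ – V3 /u/: /fdtl/ — longest licit onset from the right is /tl/, leaving /fd/ as coda.
V3 /u/ – V4 /a/: just /s/ — single C goes to the following onset.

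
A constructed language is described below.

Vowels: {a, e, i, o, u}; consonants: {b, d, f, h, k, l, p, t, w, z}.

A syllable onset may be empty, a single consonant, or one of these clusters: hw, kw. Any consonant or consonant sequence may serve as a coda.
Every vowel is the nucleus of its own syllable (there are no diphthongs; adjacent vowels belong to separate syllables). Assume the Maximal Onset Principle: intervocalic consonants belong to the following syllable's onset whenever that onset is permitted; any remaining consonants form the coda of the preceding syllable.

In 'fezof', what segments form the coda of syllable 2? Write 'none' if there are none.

The vowels are e, o — 2 nuclei, so 2 syllables.
σ1/σ2 boundary: /z/ → onset of the next syllable (single consonants are always licit onsets).
Result: fe.zof.
Syllable 2 is /zof/: onset /z/, nucleus /o/, coda /f/.

f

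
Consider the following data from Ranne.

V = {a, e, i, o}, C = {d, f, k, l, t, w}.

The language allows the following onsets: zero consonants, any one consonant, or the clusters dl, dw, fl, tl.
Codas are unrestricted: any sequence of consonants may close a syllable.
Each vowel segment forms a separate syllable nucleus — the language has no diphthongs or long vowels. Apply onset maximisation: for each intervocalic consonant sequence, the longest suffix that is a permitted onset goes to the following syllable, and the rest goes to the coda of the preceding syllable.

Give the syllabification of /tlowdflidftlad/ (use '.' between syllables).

The vowels are o, i, a — 3 nuclei, so 3 syllables.
/o…i/ gap (V1→V2): /wdfl/ — longest licit onset from the right is /fl/, leaving /wd/ as coda.
/i…a/ gap (V2→V3): cluster /dftl/ — the longest permitted-onset suffix is /tl/; onset = /tl/, preceding coda = /df/.

tlowd.flidf.tlad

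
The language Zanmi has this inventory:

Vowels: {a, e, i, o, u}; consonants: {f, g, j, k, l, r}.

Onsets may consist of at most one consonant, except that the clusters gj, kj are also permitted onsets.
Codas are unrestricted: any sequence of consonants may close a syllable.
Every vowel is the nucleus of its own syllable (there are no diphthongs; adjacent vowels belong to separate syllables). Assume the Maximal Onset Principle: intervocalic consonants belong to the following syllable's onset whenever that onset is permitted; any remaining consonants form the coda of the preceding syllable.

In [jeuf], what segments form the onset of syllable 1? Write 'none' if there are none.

j

The vowels are e, u — 2 nuclei, so 2 syllables.
σ1/σ2 boundary: no consonants, so the boundary falls immediately after /e/.
So the parse is je.uf.
Syllable 1 is /je/: onset /j/, nucleus /e/, coda ∅.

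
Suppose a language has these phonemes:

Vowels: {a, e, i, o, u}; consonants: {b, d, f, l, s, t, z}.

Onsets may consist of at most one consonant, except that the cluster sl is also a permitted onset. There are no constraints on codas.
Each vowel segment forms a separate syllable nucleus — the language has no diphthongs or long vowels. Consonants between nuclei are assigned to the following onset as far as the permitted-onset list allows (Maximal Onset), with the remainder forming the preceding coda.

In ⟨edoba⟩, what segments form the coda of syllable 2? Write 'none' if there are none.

Nuclei (vowels): e, o, a → 3 syllables.
/e…o/ gap (V1→V2): /d/ is a single consonant, so it becomes the next onset.
/o…a/ gap (V2→V3): /b/ is a single consonant, so it becomes the next onset.
Putting it together: e.do.ba.
Syllable 2 is /do/: onset /d/, nucleus /o/, coda ∅.

none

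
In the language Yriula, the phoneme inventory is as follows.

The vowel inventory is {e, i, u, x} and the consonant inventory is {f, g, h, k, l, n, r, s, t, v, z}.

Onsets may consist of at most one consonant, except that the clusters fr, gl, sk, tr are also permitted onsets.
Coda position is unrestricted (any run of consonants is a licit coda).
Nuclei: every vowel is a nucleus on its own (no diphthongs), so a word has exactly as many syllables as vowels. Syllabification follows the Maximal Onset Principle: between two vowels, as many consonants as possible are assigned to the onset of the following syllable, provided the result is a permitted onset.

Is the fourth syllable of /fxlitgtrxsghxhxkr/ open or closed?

The vowels are x, i, x, x, x — 5 nuclei, so 5 syllables.
Between /x/ (V1) and /i/ (V2): /l/ is a single consonant, so it becomes the next onset.
Between /i/ (V2) and /x/ (V3): cluster /tgtr/ — the longest permitted-onset suffix is /tr/; onset = /tr/, preceding coda = /tg/.
Between /x/ (V3) and /x/ (V4): /sgh/ splits as /sg/ + /h/ (/h/ is the longest suffix that is a licit onset).
Between /x/ (V4) and /x/ (V5): just /h/ — single C goes to the following onset.
Putting it together: fx.litg.trxsg.hx.hxkr.
Syllable 4 is /hx/; it ends in its nucleus with no coda, so it is open.

open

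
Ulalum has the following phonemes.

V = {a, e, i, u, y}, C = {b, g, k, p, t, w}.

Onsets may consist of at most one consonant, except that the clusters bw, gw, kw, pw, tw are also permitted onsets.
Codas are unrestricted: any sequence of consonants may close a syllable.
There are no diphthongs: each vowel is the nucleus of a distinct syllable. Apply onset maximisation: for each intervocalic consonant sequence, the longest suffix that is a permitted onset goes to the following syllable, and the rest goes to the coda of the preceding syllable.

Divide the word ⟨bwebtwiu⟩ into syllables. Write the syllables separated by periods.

The vowels are e, i, u — 3 nuclei, so 3 syllables.
/e…i/ gap (V1→V2): cluster /btw/ — the longest permitted-onset suffix is /tw/; onset = /tw/, preceding coda = /b/.
/i…u/ gap (V2→V3): no consonants, so the boundary falls immediately after /i/.

bweb.twi.u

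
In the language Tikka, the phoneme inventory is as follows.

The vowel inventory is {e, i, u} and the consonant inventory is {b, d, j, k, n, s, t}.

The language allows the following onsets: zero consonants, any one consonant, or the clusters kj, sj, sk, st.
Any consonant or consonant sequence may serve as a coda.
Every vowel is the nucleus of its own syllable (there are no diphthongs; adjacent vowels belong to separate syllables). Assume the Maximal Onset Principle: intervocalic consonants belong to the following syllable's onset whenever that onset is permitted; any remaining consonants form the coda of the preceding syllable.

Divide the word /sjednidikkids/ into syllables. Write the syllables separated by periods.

sjed.ni.dik.kids

The vowels are e, i, i, i — 4 nuclei, so 4 syllables.
σ1/σ2 boundary: /dn/; trying suffixes from longest down, /n/ is the first permitted one, so coda /d/ | onset /n/.
σ2/σ3 boundary: just /d/ — single C goes to the following onset.
σ3/σ4 boundary: /kk/; trying suffixes from longest down, /k/ is the first permitted one, so coda /k/ | onset /k/.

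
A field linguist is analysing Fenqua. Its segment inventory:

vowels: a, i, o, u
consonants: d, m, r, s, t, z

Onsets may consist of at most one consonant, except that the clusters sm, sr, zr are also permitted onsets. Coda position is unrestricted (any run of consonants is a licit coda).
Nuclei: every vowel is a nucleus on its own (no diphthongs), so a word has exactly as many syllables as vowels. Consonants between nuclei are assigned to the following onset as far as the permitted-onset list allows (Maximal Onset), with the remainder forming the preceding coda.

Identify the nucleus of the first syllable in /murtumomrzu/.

u

Nuclei (vowels): u, u, o, u → 4 syllables.
The first nucleus (vowel 1 from the left) is /u/.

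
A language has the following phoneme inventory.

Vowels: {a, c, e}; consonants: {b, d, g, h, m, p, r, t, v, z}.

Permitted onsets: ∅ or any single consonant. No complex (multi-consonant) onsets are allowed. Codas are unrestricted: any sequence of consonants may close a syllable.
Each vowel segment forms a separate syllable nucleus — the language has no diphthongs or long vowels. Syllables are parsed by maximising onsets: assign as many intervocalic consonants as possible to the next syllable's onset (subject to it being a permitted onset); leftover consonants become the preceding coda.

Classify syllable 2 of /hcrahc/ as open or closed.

open

Vowels present: c, a, c; each is a nucleus, giving 3 syllables.
V1 /c/ – V2 /a/: just /r/ — single C goes to the following onset.
V2 /a/ – V3 /c/: just /h/ — single C goes to the following onset.
So the parse is hc.ra.hc.
Syllable 2 is /ra/; it ends in its nucleus with no coda, so it is open.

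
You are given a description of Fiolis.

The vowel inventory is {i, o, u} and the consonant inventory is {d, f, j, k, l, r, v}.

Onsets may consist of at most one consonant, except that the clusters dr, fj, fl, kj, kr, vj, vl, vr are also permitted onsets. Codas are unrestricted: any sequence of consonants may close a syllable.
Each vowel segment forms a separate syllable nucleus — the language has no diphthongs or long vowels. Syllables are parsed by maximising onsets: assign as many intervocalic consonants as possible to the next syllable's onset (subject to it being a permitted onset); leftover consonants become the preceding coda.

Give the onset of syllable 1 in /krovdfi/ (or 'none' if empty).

kr

Vowels present: o, i; each is a nucleus, giving 2 syllables.
Between /o/ (V1) and /i/ (V2): /vdf/ splits as /vd/ + /f/ (/f/ is the longest suffix that is a licit onset).
Syllabification: krovd.fi.
Syllable 1 is /krovd/: onset /kr/, nucleus /o/, coda /vd/.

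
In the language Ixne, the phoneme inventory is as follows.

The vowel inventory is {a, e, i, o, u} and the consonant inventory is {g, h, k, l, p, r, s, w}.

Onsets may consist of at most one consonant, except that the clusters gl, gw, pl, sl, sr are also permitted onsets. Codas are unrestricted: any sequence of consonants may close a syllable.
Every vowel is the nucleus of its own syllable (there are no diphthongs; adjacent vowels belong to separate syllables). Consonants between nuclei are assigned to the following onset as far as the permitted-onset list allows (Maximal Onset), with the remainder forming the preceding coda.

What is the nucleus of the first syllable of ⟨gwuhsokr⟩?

u

Vowels present: u, o; each is a nucleus, giving 2 syllables.
The first nucleus (vowel 1 from the left) is /u/.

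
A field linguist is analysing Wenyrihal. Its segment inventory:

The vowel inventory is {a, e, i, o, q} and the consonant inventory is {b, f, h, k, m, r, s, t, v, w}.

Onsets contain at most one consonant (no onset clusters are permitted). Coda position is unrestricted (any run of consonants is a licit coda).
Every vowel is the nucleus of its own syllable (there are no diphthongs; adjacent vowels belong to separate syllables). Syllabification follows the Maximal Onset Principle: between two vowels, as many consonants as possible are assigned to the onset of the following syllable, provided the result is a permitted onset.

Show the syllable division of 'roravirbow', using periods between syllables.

Vowels present: o, a, i, o; each is a nucleus, giving 4 syllables.
σ1/σ2 boundary: just /r/ — single C goes to the following onset.
σ2/σ3 boundary: /v/ is a single consonant, so it becomes the next onset.
σ3/σ4 boundary: cluster /rb/ — the longest permitted-onset suffix is /b/; onset = /b/, preceding coda = /r/.

ro.ra.vir.bow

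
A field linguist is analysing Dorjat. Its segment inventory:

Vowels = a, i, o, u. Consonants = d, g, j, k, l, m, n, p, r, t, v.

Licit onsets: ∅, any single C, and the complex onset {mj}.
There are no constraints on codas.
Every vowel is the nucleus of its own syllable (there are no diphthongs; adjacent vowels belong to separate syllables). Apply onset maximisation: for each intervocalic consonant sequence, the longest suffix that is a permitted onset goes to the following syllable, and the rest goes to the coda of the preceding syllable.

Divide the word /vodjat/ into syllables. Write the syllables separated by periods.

Nuclei (vowels): o, a → 2 syllables.
σ1/σ2 boundary: /dj/ splits as /d/ + /j/ (/j/ is the longest suffix that is a licit onset).

vod.jat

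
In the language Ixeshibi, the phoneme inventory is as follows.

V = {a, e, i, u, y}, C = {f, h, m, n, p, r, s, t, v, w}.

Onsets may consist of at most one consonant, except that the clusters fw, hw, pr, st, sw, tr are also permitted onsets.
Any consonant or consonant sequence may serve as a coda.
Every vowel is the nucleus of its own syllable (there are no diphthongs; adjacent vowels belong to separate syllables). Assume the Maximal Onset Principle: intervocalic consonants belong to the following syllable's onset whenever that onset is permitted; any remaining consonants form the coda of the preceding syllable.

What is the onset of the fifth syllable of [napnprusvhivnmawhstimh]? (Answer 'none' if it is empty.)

st

Vowels present: a, u, i, a, i; each is a nucleus, giving 5 syllables.
σ1/σ2 boundary: /pnpr/ — longest licit onset from the right is /pr/, leaving /pn/ as coda.
σ2/σ3 boundary: cluster /svh/ — the longest permitted-onset suffix is /h/; onset = /h/, preceding coda = /sv/.
σ3/σ4 boundary: /vnm/; trying suffixes from longest down, /m/ is the first permitted one, so coda /vn/ | onset /m/.
σ4/σ5 boundary: cluster /whst/ — the longest permitted-onset suffix is /st/; onset = /st/, preceding coda = /wh/.
So the parse is napn.prusv.hivn.mawh.stimh.
Syllable 5 is /stimh/: onset /st/, nucleus /i/, coda /mh/.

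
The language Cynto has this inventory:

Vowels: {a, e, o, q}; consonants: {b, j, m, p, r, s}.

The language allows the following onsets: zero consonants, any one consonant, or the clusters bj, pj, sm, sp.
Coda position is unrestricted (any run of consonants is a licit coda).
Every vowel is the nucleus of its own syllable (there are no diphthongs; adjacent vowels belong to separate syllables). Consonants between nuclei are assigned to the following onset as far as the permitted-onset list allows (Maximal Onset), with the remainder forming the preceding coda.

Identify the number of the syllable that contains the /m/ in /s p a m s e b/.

1

The vowels are a, e — 2 nuclei, so 2 syllables.
Between /a/ (V1) and /e/ (V2): /ms/ splits as /m/ + /s/ (/s/ is the longest suffix that is a licit onset).
So the parse is spam.seb.
The /m/ is in the coda of syllable 1 (/spam/).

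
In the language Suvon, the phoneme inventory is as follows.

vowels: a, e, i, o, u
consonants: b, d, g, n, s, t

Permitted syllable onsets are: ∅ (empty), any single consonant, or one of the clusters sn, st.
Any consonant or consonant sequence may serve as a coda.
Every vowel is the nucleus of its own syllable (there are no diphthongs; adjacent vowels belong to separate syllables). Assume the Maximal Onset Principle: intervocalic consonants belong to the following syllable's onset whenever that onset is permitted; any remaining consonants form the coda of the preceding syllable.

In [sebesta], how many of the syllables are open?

3

The vowels are e, e, a — 3 nuclei, so 3 syllables.
/e…e/ gap (V1→V2): /b/ → onset of the next syllable (single consonants are always licit onsets).
/e…a/ gap (V2→V3): cluster /st/ — /st/ is itself a permitted onset, so the whole cluster goes right; preceding coda = ∅.
Syllabification: se.be.sta.
Classifying each syllable: /se/ (open), /be/ (open), /sta/ (open).
Open syllables: 3.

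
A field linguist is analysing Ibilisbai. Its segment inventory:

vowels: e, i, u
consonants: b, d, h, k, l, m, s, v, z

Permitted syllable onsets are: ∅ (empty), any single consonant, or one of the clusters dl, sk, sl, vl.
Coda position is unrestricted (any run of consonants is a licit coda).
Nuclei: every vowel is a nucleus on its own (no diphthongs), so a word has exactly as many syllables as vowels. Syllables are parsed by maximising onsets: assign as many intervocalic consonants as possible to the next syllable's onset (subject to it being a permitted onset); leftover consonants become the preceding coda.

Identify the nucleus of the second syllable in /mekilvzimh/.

i

Vowels present: e, i, i; each is a nucleus, giving 3 syllables.
The second nucleus (vowel 2 from the left) is /i/.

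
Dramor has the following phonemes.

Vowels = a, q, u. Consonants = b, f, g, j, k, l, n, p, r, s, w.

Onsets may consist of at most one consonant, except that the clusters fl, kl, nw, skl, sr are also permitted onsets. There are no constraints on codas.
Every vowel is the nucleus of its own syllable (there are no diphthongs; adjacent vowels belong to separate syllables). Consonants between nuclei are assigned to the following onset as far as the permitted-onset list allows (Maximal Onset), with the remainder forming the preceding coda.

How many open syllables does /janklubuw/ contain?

1

The vowels are a, u, u — 3 nuclei, so 3 syllables.
Between /a/ (V1) and /u/ (V2): /nkl/ — longest licit onset from the right is /kl/, leaving /n/ as coda.
Between /u/ (V2) and /u/ (V3): /b/ → onset of the next syllable (single consonants are always licit onsets).
Putting it together: jan.klu.buw.
Classifying each syllable: /jan/ (closed), /klu/ (open), /buw/ (closed).
Open syllables: 1.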